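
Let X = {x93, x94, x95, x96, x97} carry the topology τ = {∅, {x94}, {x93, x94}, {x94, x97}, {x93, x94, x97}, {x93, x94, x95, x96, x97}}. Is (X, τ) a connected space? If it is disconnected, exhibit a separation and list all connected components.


(X, τ) is connected.

Find clopen sets (U ∈ τ with X ∖ U ∈ τ):
  U = ∅, X ∖ U = {x93, x94, x95, x96, x97} — both open, so U is clopen.
  U = {x93, x94, x95, x96, x97}, X ∖ U = ∅ — both open, so U is clopen.
Only trivial clopens (∅ and X) exist, so (X, τ) is connected.
Compute connected components by grouping points that agree on all clopens:
  component: {x93, x94, x95, x96, x97}


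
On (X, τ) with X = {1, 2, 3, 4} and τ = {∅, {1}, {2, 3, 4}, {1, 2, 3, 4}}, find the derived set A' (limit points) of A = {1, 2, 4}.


A' = {2, 3, 4}

For each x ∈ X, list the open sets U ∈ τ with x ∈ U, then check whether U ∩ (A ∖ {x}) ≠ ∅ for every such U.
  x = 1: open {1} ∋ x has {1} ∩ (A ∖ {1}) = ∅, so x is NOT a limit point.
  x = 2: opens ∋ x are {2, 3, 4}, {1, 2, 3, 4}; each meets A ∖ {2}, so x IS a limit point.
  x = 3: opens ∋ x are {2, 3, 4}, {1, 2, 3, 4}; each meets A ∖ {3}, so x IS a limit point.
  x = 4: opens ∋ x are {2, 3, 4}, {1, 2, 3, 4}; each meets A ∖ {4}, so x IS a limit point.
Collecting: A' = {2, 3, 4}.


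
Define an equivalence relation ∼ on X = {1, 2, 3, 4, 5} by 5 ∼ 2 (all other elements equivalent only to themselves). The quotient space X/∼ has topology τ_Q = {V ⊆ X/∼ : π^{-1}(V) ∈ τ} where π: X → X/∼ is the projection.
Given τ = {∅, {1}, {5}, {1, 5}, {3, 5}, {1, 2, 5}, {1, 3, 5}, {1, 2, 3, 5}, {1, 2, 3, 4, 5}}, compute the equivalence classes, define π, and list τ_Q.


X/∼ = {[1], [2=5], [3], [4]}; |τ_Q| = 5.

Equivalence classes: [1], [2=5], [3], [4].
Quotient map π: X → X/∼ sends 1 ↦ [1], 2 ↦ [2=5], 3 ↦ [3], 4 ↦ [4], 5 ↦ [2=5].
For each subset V ⊆ X/∼, compute π^{-1}(V) ⊆ X and check whether π^{-1}(V) ∈ τ. V is open in τ_Q iff π^{-1}(V) ∈ τ.
  V = {}: π^{-1}(V) = ∅ ∈ τ ✓.
  V = {[1]}: π^{-1}(V) = {1} ∈ τ ✓.
  V = {[2=5]}: π^{-1}(V) = {2, 5} ∉ τ ✗.
  V = {[1], [2=5]}: π^{-1}(V) = {1, 2, 5} ∈ τ ✓.
  V = {[3]}: π^{-1}(V) = {3} ∉ τ ✗.
  V = {[1], [3]}: π^{-1}(V) = {1, 3} ∉ τ ✗.
  V = {[2=5], [3]}: π^{-1}(V) = {2, 3, 5} ∉ τ ✗.
  V = {[1], [2=5], [3]}: π^{-1}(V) = {1, 2, 3, 5} ∈ τ ✓.
  V = {[4]}: π^{-1}(V) = {4} ∉ τ ✗.
  V = {[1], [4]}: π^{-1}(V) = {1, 4} ∉ τ ✗.
  V = {[2=5], [4]}: π^{-1}(V) = {2, 4, 5} ∉ τ ✗.
  V = {[1], [2=5], [4]}: π^{-1}(V) = {1, 2, 4, 5} ∉ τ ✗.
  V = {[3], [4]}: π^{-1}(V) = {3, 4} ∉ τ ✗.
  V = {[1], [3], [4]}: π^{-1}(V) = {1, 3, 4} ∉ τ ✗.
  V = {[2=5], [3], [4]}: π^{-1}(V) = {2, 3, 4, 5} ∉ τ ✗.
  V = {[1], [2=5], [3], [4]}: π^{-1}(V) = {1, 2, 3, 4, 5} ∈ τ ✓.
Open sets in the quotient: τ_Q = {{}, {[1]}, {[1], [2=5]}, {[1], [2=5], [3]}, {[1], [2=5], [3], [4]}} (5 elements).


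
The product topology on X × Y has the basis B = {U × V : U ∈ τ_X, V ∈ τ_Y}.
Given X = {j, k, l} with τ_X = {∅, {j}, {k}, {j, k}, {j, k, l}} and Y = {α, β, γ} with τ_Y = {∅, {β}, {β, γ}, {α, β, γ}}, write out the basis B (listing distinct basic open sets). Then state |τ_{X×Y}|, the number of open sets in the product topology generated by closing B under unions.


Basis B = {∅ × ∅, {j} × {β}, {k} × {β}, {j} × {β, γ}, {j, k} × {β}, {k} × {β, γ}, {j} × {α, β, γ}, {j, k, l} × {β}, {k} × {α, β, γ}, {j, k} × {β, γ}, {j, k} × {α, β, γ}, {j, k, l} × {β, γ}, {j, k, l} × {α, β, γ}}; |τ_{X×Y}| = 30.

Enumerate products U × V with U ∈ τ_X, V ∈ τ_Y (deduplicated):
  ∅ × ∅ = {} (∅)
  {j} × {β} = {(j,β)}
  {k} × {β} = {(k,β)}
  {j} × {β, γ} = {(j,β), (j,γ)}
  {j, k} × {β} = {(j,β), (k,β)}
  {k} × {β, γ} = {(k,β), (k,γ)}
  {j} × {α, β, γ} = {(j,α), (j,β), (j,γ)}
  {j, k, l} × {β} = {(j,β), (k,β), (l,β)}
  {k} × {α, β, γ} = {(k,α), (k,β), (k,γ)}
  {j, k} × {β, γ} = {(j,β), (j,γ), (k,β), (k,γ)}
  {j, k} × {α, β, γ} = {(j,α), (j,β), (j,γ), (k,α), (k,β), (k,γ)}
  {j, k, l} × {β, γ} = {(j,β), (j,γ), (k,β), (k,γ), (l,β), (l,γ)}
  {j, k, l} × {α, β, γ} = {(j,α), (j,β), (j,γ), (k,α), (k,β), (k,γ), (l,α), (l,β), (l,γ)}
These 13 distinct sets form the basis B.
Close under arbitrary unions to get τ_{X×Y}; counting gives |τ_{X×Y}| = 30.


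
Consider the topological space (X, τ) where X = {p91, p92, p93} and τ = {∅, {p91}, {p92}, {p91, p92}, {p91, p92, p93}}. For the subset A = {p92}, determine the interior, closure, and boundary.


int(A) = {p92}, cl(A) = {p92, p93}, ∂A = {p93}.

Closed sets in (X, τ) are complements of opens:
  closed(X, τ) = {∅, {p93}, {p91, p93}, {p92, p93}, {p91, p92, p93}}.
int(A) = ⋃ {U ∈ τ : U ⊆ A}. Opens contained in A: ∅, {p92}.
Taking the union of these: int(A) = {p92}.
cl(A) = ⋂ {C closed : A ⊆ C}. Closed sets containing A: {p92, p93}, {p91, p92, p93}.
Intersecting these: cl(A) = {p92, p93}.
∂A = cl(A) ∖ int(A) = {p92, p93} ∖ {p92} = {p93}.


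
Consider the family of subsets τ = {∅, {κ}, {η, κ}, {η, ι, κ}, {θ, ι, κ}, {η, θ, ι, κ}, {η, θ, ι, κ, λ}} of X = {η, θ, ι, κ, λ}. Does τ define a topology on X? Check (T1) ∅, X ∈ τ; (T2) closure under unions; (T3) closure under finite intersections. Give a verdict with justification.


τ is NOT a topology on X.

Axiom (T1): ∅ ∈ τ? Yes; X ∈ τ? Yes.
Axiom (T2/T3): check pairwise unions and intersections of members of τ.
Counterexample for (T3): {η, ι, κ} ∩ {θ, ι, κ} = {ι, κ} ∉ τ. Therefore τ is NOT a topology.


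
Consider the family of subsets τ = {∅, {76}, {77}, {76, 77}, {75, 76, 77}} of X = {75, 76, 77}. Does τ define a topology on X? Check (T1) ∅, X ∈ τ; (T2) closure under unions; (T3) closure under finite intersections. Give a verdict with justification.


τ IS a topology on X.

Axiom (T1): ∅ ∈ τ? Yes; X ∈ τ? Yes.
Axiom (T2/T3): check pairwise unions and intersections of members of τ.
All pairwise intersections and unions checked — each lies in τ. Therefore τ satisfies (T1), (T2), (T3): it IS a topology on X.


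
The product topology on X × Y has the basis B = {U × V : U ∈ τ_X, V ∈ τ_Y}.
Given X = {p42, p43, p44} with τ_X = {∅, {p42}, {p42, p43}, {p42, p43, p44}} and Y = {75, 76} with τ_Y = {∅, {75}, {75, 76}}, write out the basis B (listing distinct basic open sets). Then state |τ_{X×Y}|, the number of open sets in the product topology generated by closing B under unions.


Basis B = {∅ × ∅, {p42} × {75}, {p42} × {75, 76}, {p42, p43} × {75}, {p42, p43, p44} × {75}, {p42, p43} × {75, 76}, {p42, p43, p44} × {75, 76}}; |τ_{X×Y}| = 10.

Enumerate products U × V with U ∈ τ_X, V ∈ τ_Y (deduplicated):
  ∅ × ∅ = {} (∅)
  {p42} × {75} = {(p42,75)}
  {p42} × {75, 76} = {(p42,75), (p42,76)}
  {p42, p43} × {75} = {(p42,75), (p43,75)}
  {p42, p43, p44} × {75} = {(p42,75), (p43,75), (p44,75)}
  {p42, p43} × {75, 76} = {(p42,75), (p42,76), (p43,75), (p43,76)}
  {p42, p43, p44} × {75, 76} = {(p42,75), (p42,76), (p43,75), (p43,76), (p44,75), (p44,76)}
These 7 distinct sets form the basis B.
Close under arbitrary unions to get τ_{X×Y}; counting gives |τ_{X×Y}| = 10.


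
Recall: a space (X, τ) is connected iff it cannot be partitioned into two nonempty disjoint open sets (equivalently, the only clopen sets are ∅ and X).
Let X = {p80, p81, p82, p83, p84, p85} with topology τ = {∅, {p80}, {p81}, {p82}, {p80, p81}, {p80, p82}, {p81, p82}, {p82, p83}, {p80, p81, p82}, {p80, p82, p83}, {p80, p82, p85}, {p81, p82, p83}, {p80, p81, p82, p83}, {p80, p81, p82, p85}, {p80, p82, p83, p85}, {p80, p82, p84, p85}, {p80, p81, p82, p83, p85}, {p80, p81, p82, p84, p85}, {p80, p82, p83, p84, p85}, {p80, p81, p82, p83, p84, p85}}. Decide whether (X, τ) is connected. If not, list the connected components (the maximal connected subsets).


(X, τ) is disconnected; components = [{p81}, {p80, p82, p83, p84, p85}].

Find clopen sets (U ∈ τ with X ∖ U ∈ τ):
  U = ∅, X ∖ U = {p80, p81, p82, p83, p84, p85} — both open, so U is clopen.
  U = {p81}, X ∖ U = {p80, p82, p83, p84, p85} — both open, so U is clopen.
  U = {p80, p82, p83, p84, p85}, X ∖ U = {p81} — both open, so U is clopen.
  U = {p80, p81, p82, p83, p84, p85}, X ∖ U = ∅ — both open, so U is clopen.
Nontrivial clopen(s) exist: e.g. {p81}. So (X, τ) is disconnected.
Compute connected components by grouping points that agree on all clopens:
  component: {p81}
  component: {p80, p82, p83, p84, p85}


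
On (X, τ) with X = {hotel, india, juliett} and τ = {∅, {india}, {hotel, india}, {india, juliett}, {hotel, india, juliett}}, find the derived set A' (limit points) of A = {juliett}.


A' = ∅

For each x ∈ X, list the open sets U ∈ τ with x ∈ U, then check whether U ∩ (A ∖ {x}) ≠ ∅ for every such U.
  x = hotel: open {hotel, india} ∋ x has {hotel, india} ∩ (A ∖ {hotel}) = ∅, so x is NOT a limit point.
  x = india: open {india} ∋ x has {india} ∩ (A ∖ {india}) = ∅, so x is NOT a limit point.
  x = juliett: open {india, juliett} ∋ x has {india, juliett} ∩ (A ∖ {juliett}) = ∅, so x is NOT a limit point.
Collecting: A' = ∅.


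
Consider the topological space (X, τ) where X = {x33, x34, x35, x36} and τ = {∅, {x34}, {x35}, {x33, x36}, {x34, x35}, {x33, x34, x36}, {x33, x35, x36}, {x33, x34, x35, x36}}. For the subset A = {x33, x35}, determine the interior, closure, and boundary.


int(A) = {x35}, cl(A) = {x33, x35, x36}, ∂A = {x33, x36}.

Closed sets in (X, τ) are complements of opens:
  closed(X, τ) = {∅, {x34}, {x35}, {x33, x36}, {x34, x35}, {x33, x34, x36}, {x33, x35, x36}, {x33, x34, x35, x36}}.
int(A) = ⋃ {U ∈ τ : U ⊆ A}. Opens contained in A: ∅, {x35}.
Taking the union of these: int(A) = {x35}.
cl(A) = ⋂ {C closed : A ⊆ C}. Closed sets containing A: {x33, x35, x36}, {x33, x34, x35, x36}.
Intersecting these: cl(A) = {x33, x35, x36}.
∂A = cl(A) ∖ int(A) = {x33, x35, x36} ∖ {x35} = {x33, x36}.


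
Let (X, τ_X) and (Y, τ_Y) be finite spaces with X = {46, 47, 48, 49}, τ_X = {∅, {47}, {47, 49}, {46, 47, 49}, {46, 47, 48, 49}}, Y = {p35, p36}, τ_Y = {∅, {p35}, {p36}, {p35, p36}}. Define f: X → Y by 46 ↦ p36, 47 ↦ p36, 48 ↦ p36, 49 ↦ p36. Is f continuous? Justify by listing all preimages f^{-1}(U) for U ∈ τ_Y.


f IS continuous.

Compute f^{-1}(U) for each U ∈ τ_Y:
  U = ∅: f^{-1}(U) = ∅ ∈ τ_X ✓.
  U = {p35}: f^{-1}(U) = ∅ ∈ τ_X ✓.
  U = {p36}: f^{-1}(U) = {46, 47, 48, 49} ∈ τ_X ✓.
  U = {p35, p36}: f^{-1}(U) = {46, 47, 48, 49} ∈ τ_X ✓.
Every preimage lies in τ_X, so f IS continuous.


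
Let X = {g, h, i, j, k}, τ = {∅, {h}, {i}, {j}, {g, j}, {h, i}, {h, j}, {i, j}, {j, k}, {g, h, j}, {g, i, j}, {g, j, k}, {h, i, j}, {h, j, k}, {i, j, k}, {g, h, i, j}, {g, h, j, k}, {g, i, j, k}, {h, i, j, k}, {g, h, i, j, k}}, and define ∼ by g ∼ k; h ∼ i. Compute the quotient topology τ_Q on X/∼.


X/∼ = {[g=k], [h=i], [j]}; |τ_Q| = 6.

Equivalence classes: [g=k], [h=i], [j].
Quotient map π: X → X/∼ sends g ↦ [g=k], h ↦ [h=i], i ↦ [h=i], j ↦ [j], k ↦ [g=k].
For each subset V ⊆ X/∼, compute π^{-1}(V) ⊆ X and check whether π^{-1}(V) ∈ τ. V is open in τ_Q iff π^{-1}(V) ∈ τ.
  V = {}: π^{-1}(V) = ∅ ∈ τ ✓.
  V = {[g=k]}: π^{-1}(V) = {g, k} ∉ τ ✗.
  V = {[h=i]}: π^{-1}(V) = {h, i} ∈ τ ✓.
  V = {[g=k], [h=i]}: π^{-1}(V) = {g, h, i, k} ∉ τ ✗.
  V = {[j]}: π^{-1}(V) = {j} ∈ τ ✓.
  V = {[g=k], [j]}: π^{-1}(V) = {g, j, k} ∈ τ ✓.
  V = {[h=i], [j]}: π^{-1}(V) = {h, i, j} ∈ τ ✓.
  V = {[g=k], [h=i], [j]}: π^{-1}(V) = {g, h, i, j, k} ∈ τ ✓.
Open sets in the quotient: τ_Q = {{}, {[h=i]}, {[j]}, {[g=k], [j]}, {[h=i], [j]}, {[g=k], [h=i], [j]}} (6 elements).


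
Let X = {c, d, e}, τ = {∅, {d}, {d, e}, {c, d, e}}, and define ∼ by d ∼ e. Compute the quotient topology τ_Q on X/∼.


X/∼ = {[c], [d=e]}; |τ_Q| = 3.

Equivalence classes: [c], [d=e].
Quotient map π: X → X/∼ sends c ↦ [c], d ↦ [d=e], e ↦ [d=e].
For each subset V ⊆ X/∼, compute π^{-1}(V) ⊆ X and check whether π^{-1}(V) ∈ τ. V is open in τ_Q iff π^{-1}(V) ∈ τ.
  V = {}: π^{-1}(V) = ∅ ∈ τ ✓.
  V = {[c]}: π^{-1}(V) = {c} ∉ τ ✗.
  V = {[d=e]}: π^{-1}(V) = {d, e} ∈ τ ✓.
  V = {[c], [d=e]}: π^{-1}(V) = {c, d, e} ∈ τ ✓.
Open sets in the quotient: τ_Q = {{}, {[d=e]}, {[c], [d=e]}} (3 elements).


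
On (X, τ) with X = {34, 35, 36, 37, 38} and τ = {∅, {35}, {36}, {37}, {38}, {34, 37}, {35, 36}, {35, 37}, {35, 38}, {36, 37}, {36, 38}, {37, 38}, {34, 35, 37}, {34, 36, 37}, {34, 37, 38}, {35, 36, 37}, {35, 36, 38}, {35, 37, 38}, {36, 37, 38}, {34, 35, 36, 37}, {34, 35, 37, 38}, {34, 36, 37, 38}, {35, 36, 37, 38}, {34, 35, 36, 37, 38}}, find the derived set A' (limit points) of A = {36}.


A' = ∅

For each x ∈ X, list the open sets U ∈ τ with x ∈ U, then check whether U ∩ (A ∖ {x}) ≠ ∅ for every such U.
  x = 34: open {34, 37} ∋ x has {34, 37} ∩ (A ∖ {34}) = ∅, so x is NOT a limit point.
  x = 35: open {35} ∋ x has {35} ∩ (A ∖ {35}) = ∅, so x is NOT a limit point.
  x = 36: open {36} ∋ x has {36} ∩ (A ∖ {36}) = ∅, so x is NOT a limit point.
  x = 37: open {37} ∋ x has {37} ∩ (A ∖ {37}) = ∅, so x is NOT a limit point.
  x = 38: open {38} ∋ x has {38} ∩ (A ∖ {38}) = ∅, so x is NOT a limit point.
Collecting: A' = ∅.


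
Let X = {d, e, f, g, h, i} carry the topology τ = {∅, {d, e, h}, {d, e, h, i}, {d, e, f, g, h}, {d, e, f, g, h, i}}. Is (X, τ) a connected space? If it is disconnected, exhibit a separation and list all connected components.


(X, τ) is connected.

Find clopen sets (U ∈ τ with X ∖ U ∈ τ):
  U = ∅, X ∖ U = {d, e, f, g, h, i} — both open, so U is clopen.
  U = {d, e, f, g, h, i}, X ∖ U = ∅ — both open, so U is clopen.
Only trivial clopens (∅ and X) exist, so (X, τ) is connected.
Compute connected components by grouping points that agree on all clopens:
  component: {d, e, f, g, h, i}


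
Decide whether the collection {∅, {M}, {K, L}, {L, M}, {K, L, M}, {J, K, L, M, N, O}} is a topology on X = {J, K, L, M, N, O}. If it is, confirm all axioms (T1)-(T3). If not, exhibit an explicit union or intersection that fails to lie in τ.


τ is NOT a topology on X.

Axiom (T1): ∅ ∈ τ? Yes; X ∈ τ? Yes.
Axiom (T2/T3): check pairwise unions and intersections of members of τ.
Counterexample for (T3): {K, L} ∩ {L, M} = {L} ∉ τ. Therefore τ is NOT a topology.


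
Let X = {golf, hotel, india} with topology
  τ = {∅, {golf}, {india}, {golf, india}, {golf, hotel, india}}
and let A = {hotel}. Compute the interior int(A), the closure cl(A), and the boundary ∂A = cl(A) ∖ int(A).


int(A) = ∅, cl(A) = {hotel}, ∂A = {hotel}.

Closed sets in (X, τ) are complements of opens:
  closed(X, τ) = {∅, {hotel}, {golf, hotel}, {hotel, india}, {golf, hotel, india}}.
int(A) = ⋃ {U ∈ τ : U ⊆ A}. Opens contained in A: ∅.
Taking the union of these: int(A) = ∅.
cl(A) = ⋂ {C closed : A ⊆ C}. Closed sets containing A: {hotel}, {golf, hotel}, {hotel, india}, {golf, hotel, india}.
Intersecting these: cl(A) = {hotel}.
∂A = cl(A) ∖ int(A) = {hotel} ∖ ∅ = {hotel}.


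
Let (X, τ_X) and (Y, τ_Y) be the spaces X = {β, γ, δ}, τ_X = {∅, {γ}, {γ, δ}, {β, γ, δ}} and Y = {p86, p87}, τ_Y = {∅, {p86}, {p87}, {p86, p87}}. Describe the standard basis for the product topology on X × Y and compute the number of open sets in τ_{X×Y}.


Basis B = {∅ × ∅, {γ} × {p86}, {γ} × {p87}, {γ} × {p86, p87}, {γ, δ} × {p86}, {γ, δ} × {p87}, {β, γ, δ} × {p86}, {β, γ, δ} × {p87}, {γ, δ} × {p86, p87}, {β, γ, δ} × {p86, p87}}; |τ_{X×Y}| = 16.

Enumerate products U × V with U ∈ τ_X, V ∈ τ_Y (deduplicated):
  ∅ × ∅ = {} (∅)
  {γ} × {p86} = {(γ,p86)}
  {γ} × {p87} = {(γ,p87)}
  {γ} × {p86, p87} = {(γ,p86), (γ,p87)}
  {γ, δ} × {p86} = {(γ,p86), (δ,p86)}
  {γ, δ} × {p87} = {(γ,p87), (δ,p87)}
  {β, γ, δ} × {p86} = {(β,p86), (γ,p86), (δ,p86)}
  {β, γ, δ} × {p87} = {(β,p87), (γ,p87), (δ,p87)}
  {γ, δ} × {p86, p87} = {(γ,p86), (γ,p87), (δ,p86), (δ,p87)}
  {β, γ, δ} × {p86, p87} = {(β,p86), (β,p87), (γ,p86), (γ,p87), (δ,p86), (δ,p87)}
These 10 distinct sets form the basis B.
Close under arbitrary unions to get τ_{X×Y}; counting gives |τ_{X×Y}| = 16.


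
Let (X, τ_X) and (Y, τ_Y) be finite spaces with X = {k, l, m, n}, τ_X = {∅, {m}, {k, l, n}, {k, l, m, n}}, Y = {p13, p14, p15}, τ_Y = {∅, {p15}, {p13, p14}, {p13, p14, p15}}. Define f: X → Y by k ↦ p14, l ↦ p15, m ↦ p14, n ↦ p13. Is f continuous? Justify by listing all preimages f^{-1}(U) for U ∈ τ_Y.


f is NOT continuous.

Compute f^{-1}(U) for each U ∈ τ_Y:
  U = ∅: f^{-1}(U) = ∅ ∈ τ_X ✓.
  U = {p15}: f^{-1}(U) = {l} ∉ τ_X ✗.
  U = {p13, p14}: f^{-1}(U) = {k, m, n} ∉ τ_X ✗.
  U = {p13, p14, p15}: f^{-1}(U) = {k, l, m, n} ∈ τ_X ✓.
Found U = {p15} with f^{-1}(U) = {l} not in τ_X. Therefore f is NOT continuous.


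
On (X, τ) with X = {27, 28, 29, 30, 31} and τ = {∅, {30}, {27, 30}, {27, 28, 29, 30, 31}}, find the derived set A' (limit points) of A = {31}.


A' = {28, 29}

For each x ∈ X, list the open sets U ∈ τ with x ∈ U, then check whether U ∩ (A ∖ {x}) ≠ ∅ for every such U.
  x = 27: open {27, 30} ∋ x has {27, 30} ∩ (A ∖ {27}) = ∅, so x is NOT a limit point.
  x = 28: opens ∋ x are {27, 28, 29, 30, 31}; each meets A ∖ {28}, so x IS a limit point.
  x = 29: opens ∋ x are {27, 28, 29, 30, 31}; each meets A ∖ {29}, so x IS a limit point.
  x = 30: open {30} ∋ x has {30} ∩ (A ∖ {30}) = ∅, so x is NOT a limit point.
  x = 31: open {27, 28, 29, 30, 31} ∋ x has {27, 28, 29, 30, 31} ∩ (A ∖ {31}) = ∅, so x is NOT a limit point.
Collecting: A' = {28, 29}.


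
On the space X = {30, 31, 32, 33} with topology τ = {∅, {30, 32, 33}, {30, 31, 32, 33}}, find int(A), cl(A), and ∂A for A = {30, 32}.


int(A) = ∅, cl(A) = {30, 31, 32, 33}, ∂A = {30, 31, 32, 33}.

Closed sets in (X, τ) are complements of opens:
  closed(X, τ) = {∅, {31}, {30, 31, 32, 33}}.
int(A) = ⋃ {U ∈ τ : U ⊆ A}. Opens contained in A: ∅.
Taking the union of these: int(A) = ∅.
cl(A) = ⋂ {C closed : A ⊆ C}. Closed sets containing A: {30, 31, 32, 33}.
Intersecting these: cl(A) = {30, 31, 32, 33}.
∂A = cl(A) ∖ int(A) = {30, 31, 32, 33} ∖ ∅ = {30, 31, 32, 33}.


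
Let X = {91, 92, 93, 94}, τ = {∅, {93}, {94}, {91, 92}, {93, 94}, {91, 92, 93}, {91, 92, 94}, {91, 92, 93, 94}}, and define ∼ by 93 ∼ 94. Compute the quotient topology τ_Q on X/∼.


X/∼ = {[91], [92], [93=94]}; |τ_Q| = 4.

Equivalence classes: [91], [92], [93=94].
Quotient map π: X → X/∼ sends 91 ↦ [91], 92 ↦ [92], 93 ↦ [93=94], 94 ↦ [93=94].
For each subset V ⊆ X/∼, compute π^{-1}(V) ⊆ X and check whether π^{-1}(V) ∈ τ. V is open in τ_Q iff π^{-1}(V) ∈ τ.
  V = {}: π^{-1}(V) = ∅ ∈ τ ✓.
  V = {[91]}: π^{-1}(V) = {91} ∉ τ ✗.
  V = {[92]}: π^{-1}(V) = {92} ∉ τ ✗.
  V = {[91], [92]}: π^{-1}(V) = {91, 92} ∈ τ ✓.
  V = {[93=94]}: π^{-1}(V) = {93, 94} ∈ τ ✓.
  V = {[91], [93=94]}: π^{-1}(V) = {91, 93, 94} ∉ τ ✗.
  V = {[92], [93=94]}: π^{-1}(V) = {92, 93, 94} ∉ τ ✗.
  V = {[91], [92], [93=94]}: π^{-1}(V) = {91, 92, 93, 94} ∈ τ ✓.
Open sets in the quotient: τ_Q = {{}, {[91], [92]}, {[93=94]}, {[91], [92], [93=94]}} (4 elements).


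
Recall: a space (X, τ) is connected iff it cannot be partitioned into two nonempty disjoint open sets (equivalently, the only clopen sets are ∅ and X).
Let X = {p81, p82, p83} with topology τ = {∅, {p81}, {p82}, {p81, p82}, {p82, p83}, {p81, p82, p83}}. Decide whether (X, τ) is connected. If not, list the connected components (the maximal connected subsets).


(X, τ) is disconnected; components = [{p81}, {p82, p83}].

Find clopen sets (U ∈ τ with X ∖ U ∈ τ):
  U = ∅, X ∖ U = {p81, p82, p83} — both open, so U is clopen.
  U = {p81}, X ∖ U = {p82, p83} — both open, so U is clopen.
  U = {p82, p83}, X ∖ U = {p81} — both open, so U is clopen.
  U = {p81, p82, p83}, X ∖ U = ∅ — both open, so U is clopen.
Nontrivial clopen(s) exist: e.g. {p82, p83}. So (X, τ) is disconnected.
Compute connected components by grouping points that agree on all clopens:
  component: {p81}
  component: {p82, p83}


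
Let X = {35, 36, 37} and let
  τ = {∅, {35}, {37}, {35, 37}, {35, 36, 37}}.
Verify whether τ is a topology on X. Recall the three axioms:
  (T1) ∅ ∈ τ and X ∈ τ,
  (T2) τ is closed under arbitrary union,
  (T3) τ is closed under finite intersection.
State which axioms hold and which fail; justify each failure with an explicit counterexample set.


τ IS a topology on X.

Axiom (T1): ∅ ∈ τ? Yes; X ∈ τ? Yes.
Axiom (T2/T3): check pairwise unions and intersections of members of τ.
All pairwise intersections and unions checked — each lies in τ. Therefore τ satisfies (T1), (T2), (T3): it IS a topology on X.


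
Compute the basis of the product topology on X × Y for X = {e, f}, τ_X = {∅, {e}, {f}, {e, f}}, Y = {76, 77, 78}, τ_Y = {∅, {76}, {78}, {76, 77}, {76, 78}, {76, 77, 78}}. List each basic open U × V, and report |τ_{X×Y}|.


Basis B = {∅ × ∅, {e} × {76}, {e} × {78}, {f} × {76}, {f} × {78}, {e} × {76, 77}, {e} × {76, 78}, {e, f} × {76}, {e, f} × {78}, {f} × {76, 77}, {f} × {76, 78}, {e} × {76, 77, 78}, {f} × {76, 77, 78}, {e, f} × {76, 77}, {e, f} × {76, 78}, {e, f} × {76, 77, 78}}; |τ_{X×Y}| = 36.

Enumerate products U × V with U ∈ τ_X, V ∈ τ_Y (deduplicated):
  ∅ × ∅ = {} (∅)
  {e} × {76} = {(e,76)}
  {e} × {78} = {(e,78)}
  {f} × {76} = {(f,76)}
  {f} × {78} = {(f,78)}
  {e} × {76, 77} = {(e,76), (e,77)}
  {e} × {76, 78} = {(e,76), (e,78)}
  {e, f} × {76} = {(e,76), (f,76)}
  {e, f} × {78} = {(e,78), (f,78)}
  {f} × {76, 77} = {(f,76), (f,77)}
  {f} × {76, 78} = {(f,76), (f,78)}
  {e} × {76, 77, 78} = {(e,76), (e,77), (e,78)}
  {f} × {76, 77, 78} = {(f,76), (f,77), (f,78)}
  {e, f} × {76, 77} = {(e,76), (e,77), (f,76), (f,77)}
  {e, f} × {76, 78} = {(e,76), (e,78), (f,76), (f,78)}
  {e, f} × {76, 77, 78} = {(e,76), (e,77), (e,78), (f,76), (f,77), (f,78)}
These 16 distinct sets form the basis B.
Close under arbitrary unions to get τ_{X×Y}; counting gives |τ_{X×Y}| = 36.


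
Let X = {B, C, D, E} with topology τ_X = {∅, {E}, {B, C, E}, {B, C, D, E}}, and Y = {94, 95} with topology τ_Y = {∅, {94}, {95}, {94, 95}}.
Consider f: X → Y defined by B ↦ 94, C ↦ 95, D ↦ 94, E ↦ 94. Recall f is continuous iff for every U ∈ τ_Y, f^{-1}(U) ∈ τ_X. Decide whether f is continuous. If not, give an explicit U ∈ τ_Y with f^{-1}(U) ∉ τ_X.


f is NOT continuous.

Compute f^{-1}(U) for each U ∈ τ_Y:
  U = ∅: f^{-1}(U) = ∅ ∈ τ_X ✓.
  U = {94}: f^{-1}(U) = {B, D, E} ∉ τ_X ✗.
  U = {95}: f^{-1}(U) = {C} ∉ τ_X ✗.
  U = {94, 95}: f^{-1}(U) = {B, C, D, E} ∈ τ_X ✓.
Found U = {94} with f^{-1}(U) = {B, D, E} not in τ_X. Therefore f is NOT continuous.


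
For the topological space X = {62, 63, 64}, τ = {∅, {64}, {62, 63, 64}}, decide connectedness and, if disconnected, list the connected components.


(X, τ) is connected.

Find clopen sets (U ∈ τ with X ∖ U ∈ τ):
  U = ∅, X ∖ U = {62, 63, 64} — both open, so U is clopen.
  U = {62, 63, 64}, X ∖ U = ∅ — both open, so U is clopen.
Only trivial clopens (∅ and X) exist, so (X, τ) is connected.
Compute connected components by grouping points that agree on all clopens:
  component: {62, 63, 64}


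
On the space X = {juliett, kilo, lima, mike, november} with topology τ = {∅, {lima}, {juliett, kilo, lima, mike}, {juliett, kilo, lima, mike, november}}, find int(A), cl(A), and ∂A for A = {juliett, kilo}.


int(A) = ∅, cl(A) = {juliett, kilo, mike, november}, ∂A = {juliett, kilo, mike, november}.

Closed sets in (X, τ) are complements of opens:
  closed(X, τ) = {∅, {november}, {juliett, kilo, mike, november}, {juliett, kilo, lima, mike, november}}.
int(A) = ⋃ {U ∈ τ : U ⊆ A}. Opens contained in A: ∅.
Taking the union of these: int(A) = ∅.
cl(A) = ⋂ {C closed : A ⊆ C}. Closed sets containing A: {juliett, kilo, mike, november}, {juliett, kilo, lima, mike, november}.
Intersecting these: cl(A) = {juliett, kilo, mike, november}.
∂A = cl(A) ∖ int(A) = {juliett, kilo, mike, november} ∖ ∅ = {juliett, kilo, mike, november}.


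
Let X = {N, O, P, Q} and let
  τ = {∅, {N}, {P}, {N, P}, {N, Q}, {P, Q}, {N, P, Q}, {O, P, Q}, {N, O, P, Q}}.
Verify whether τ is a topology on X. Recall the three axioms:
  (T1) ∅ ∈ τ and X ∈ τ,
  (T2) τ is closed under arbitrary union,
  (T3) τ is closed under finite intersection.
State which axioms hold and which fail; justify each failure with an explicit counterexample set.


τ is NOT a topology on X.

Axiom (T1): ∅ ∈ τ? Yes; X ∈ τ? Yes.
Axiom (T2/T3): check pairwise unions and intersections of members of τ.
Counterexample for (T3): {N, Q} ∩ {P, Q} = {Q} ∉ τ. Therefore τ is NOT a topology.


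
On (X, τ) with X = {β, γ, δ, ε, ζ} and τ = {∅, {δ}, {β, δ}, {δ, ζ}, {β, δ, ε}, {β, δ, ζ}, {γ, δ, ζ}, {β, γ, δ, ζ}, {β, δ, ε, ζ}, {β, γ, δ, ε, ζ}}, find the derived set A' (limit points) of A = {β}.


A' = {ε}

For each x ∈ X, list the open sets U ∈ τ with x ∈ U, then check whether U ∩ (A ∖ {x}) ≠ ∅ for every such U.
  x = β: open {β, δ} ∋ x has {β, δ} ∩ (A ∖ {β}) = ∅, so x is NOT a limit point.
  x = γ: open {γ, δ, ζ} ∋ x has {γ, δ, ζ} ∩ (A ∖ {γ}) = ∅, so x is NOT a limit point.
  x = δ: open {δ} ∋ x has {δ} ∩ (A ∖ {δ}) = ∅, so x is NOT a limit point.
  x = ε: opens ∋ x are {β, δ, ε}, {β, δ, ε, ζ}, {β, γ, δ, ε, ζ}; each meets A ∖ {ε}, so x IS a limit point.
  x = ζ: open {δ, ζ} ∋ x has {δ, ζ} ∩ (A ∖ {ζ}) = ∅, so x is NOT a limit point.
Collecting: A' = {ε}.


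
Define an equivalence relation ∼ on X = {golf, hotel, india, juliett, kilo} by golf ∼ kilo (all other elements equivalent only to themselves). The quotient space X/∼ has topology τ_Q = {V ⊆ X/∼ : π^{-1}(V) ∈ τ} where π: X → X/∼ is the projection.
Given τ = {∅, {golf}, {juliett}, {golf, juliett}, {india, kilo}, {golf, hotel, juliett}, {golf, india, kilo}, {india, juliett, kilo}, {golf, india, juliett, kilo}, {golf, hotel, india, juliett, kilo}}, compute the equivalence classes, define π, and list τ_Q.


X/∼ = {[golf=kilo], [hotel], [india], [juliett]}; |τ_Q| = 5.

Equivalence classes: [golf=kilo], [hotel], [india], [juliett].
Quotient map π: X → X/∼ sends golf ↦ [golf=kilo], hotel ↦ [hotel], india ↦ [india], juliett ↦ [juliett], kilo ↦ [golf=kilo].
For each subset V ⊆ X/∼, compute π^{-1}(V) ⊆ X and check whether π^{-1}(V) ∈ τ. V is open in τ_Q iff π^{-1}(V) ∈ τ.
  V = {}: π^{-1}(V) = ∅ ∈ τ ✓.
  V = {[golf=kilo]}: π^{-1}(V) = {golf, kilo} ∉ τ ✗.
  V = {[hotel]}: π^{-1}(V) = {hotel} ∉ τ ✗.
  V = {[golf=kilo], [hotel]}: π^{-1}(V) = {golf, hotel, kilo} ∉ τ ✗.
  V = {[india]}: π^{-1}(V) = {india} ∉ τ ✗.
  V = {[golf=kilo], [india]}: π^{-1}(V) = {golf, india, kilo} ∈ τ ✓.
  V = {[hotel], [india]}: π^{-1}(V) = {hotel, india} ∉ τ ✗.
  V = {[golf=kilo], [hotel], [india]}: π^{-1}(V) = {golf, hotel, india, kilo} ∉ τ ✗.
  V = {[juliett]}: π^{-1}(V) = {juliett} ∈ τ ✓.
  V = {[golf=kilo], [juliett]}: π^{-1}(V) = {golf, juliett, kilo} ∉ τ ✗.
  V = {[hotel], [juliett]}: π^{-1}(V) = {hotel, juliett} ∉ τ ✗.
  V = {[golf=kilo], [hotel], [juliett]}: π^{-1}(V) = {golf, hotel, juliett, kilo} ∉ τ ✗.
  V = {[india], [juliett]}: π^{-1}(V) = {india, juliett} ∉ τ ✗.
  V = {[golf=kilo], [india], [juliett]}: π^{-1}(V) = {golf, india, juliett, kilo} ∈ τ ✓.
  V = {[hotel], [india], [juliett]}: π^{-1}(V) = {hotel, india, juliett} ∉ τ ✗.
  V = {[golf=kilo], [hotel], [india], [juliett]}: π^{-1}(V) = {golf, hotel, india, juliett, kilo} ∈ τ ✓.
Open sets in the quotient: τ_Q = {{}, {[golf=kilo], [india]}, {[juliett]}, {[golf=kilo], [india], [juliett]}, {[golf=kilo], [hotel], [india], [juliett]}} (5 elements).


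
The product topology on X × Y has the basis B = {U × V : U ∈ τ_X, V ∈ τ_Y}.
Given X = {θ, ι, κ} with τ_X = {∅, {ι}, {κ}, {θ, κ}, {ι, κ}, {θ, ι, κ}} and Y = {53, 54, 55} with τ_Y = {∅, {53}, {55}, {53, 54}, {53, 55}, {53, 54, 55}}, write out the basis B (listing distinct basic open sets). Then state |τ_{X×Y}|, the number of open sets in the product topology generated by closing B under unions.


Basis B = {∅ × ∅, {ι} × {53}, {ι} × {55}, {κ} × {53}, {κ} × {55}, {θ, κ} × {53}, {θ, κ} × {55}, {ι} × {53, 54}, {ι} × {53, 55}, {ι, κ} × {53}, {ι, κ} × {55}, {κ} × {53, 54}, {κ} × {53, 55}, {θ, ι, κ} × {53}, {θ, ι, κ} × {55}, {ι} × {53, 54, 55}, {κ} × {53, 54, 55}, {θ, κ} × {53, 54}, {θ, κ} × {53, 55}, {ι, κ} × {53, 54}, {ι, κ} × {53, 55}, {θ, κ} × {53, 54, 55}, {θ, ι, κ} × {53, 54}, {θ, ι, κ} × {53, 55}, {ι, κ} × {53, 54, 55}, {θ, ι, κ} × {53, 54, 55}}; |τ_{X×Y}| = 108.

Enumerate products U × V with U ∈ τ_X, V ∈ τ_Y (deduplicated):
  ∅ × ∅ = {} (∅)
  {ι} × {53} = {(ι,53)}
  {ι} × {55} = {(ι,55)}
  {κ} × {53} = {(κ,53)}
  {κ} × {55} = {(κ,55)}
  {θ, κ} × {53} = {(θ,53), (κ,53)}
  {θ, κ} × {55} = {(θ,55), (κ,55)}
  {ι} × {53, 54} = {(ι,53), (ι,54)}
  {ι} × {53, 55} = {(ι,53), (ι,55)}
  {ι, κ} × {53} = {(ι,53), (κ,53)}
  {ι, κ} × {55} = {(ι,55), (κ,55)}
  {κ} × {53, 54} = {(κ,53), (κ,54)}
  {κ} × {53, 55} = {(κ,53), (κ,55)}
  {θ, ι, κ} × {53} = {(θ,53), (ι,53), (κ,53)}
  {θ, ι, κ} × {55} = {(θ,55), (ι,55), (κ,55)}
  {ι} × {53, 54, 55} = {(ι,53), (ι,54), (ι,55)}
  {κ} × {53, 54, 55} = {(κ,53), (κ,54), (κ,55)}
  {θ, κ} × {53, 54} = {(θ,53), (θ,54), (κ,53), (κ,54)}
  {θ, κ} × {53, 55} = {(θ,53), (θ,55), (κ,53), (κ,55)}
  {ι, κ} × {53, 54} = {(ι,53), (ι,54), (κ,53), (κ,54)}
  {ι, κ} × {53, 55} = {(ι,53), (ι,55), (κ,53), (κ,55)}
  {θ, κ} × {53, 54, 55} = {(θ,53), (θ,54), (θ,55), (κ,53), (κ,54), (κ,55)}
  {θ, ι, κ} × {53, 54} = {(θ,53), (θ,54), (ι,53), (ι,54), (κ,53), (κ,54)}
  {θ, ι, κ} × {53, 55} = {(θ,53), (θ,55), (ι,53), (ι,55), (κ,53), (κ,55)}
  {ι, κ} × {53, 54, 55} = {(ι,53), (ι,54), (ι,55), (κ,53), (κ,54), (κ,55)}
  {θ, ι, κ} × {53, 54, 55} = {(θ,53), (θ,54), (θ,55), (ι,53), (ι,54), (ι,55), (κ,53), (κ,54), (κ,55)}
These 26 distinct sets form the basis B.
Close under arbitrary unions to get τ_{X×Y}; counting gives |τ_{X×Y}| = 108.


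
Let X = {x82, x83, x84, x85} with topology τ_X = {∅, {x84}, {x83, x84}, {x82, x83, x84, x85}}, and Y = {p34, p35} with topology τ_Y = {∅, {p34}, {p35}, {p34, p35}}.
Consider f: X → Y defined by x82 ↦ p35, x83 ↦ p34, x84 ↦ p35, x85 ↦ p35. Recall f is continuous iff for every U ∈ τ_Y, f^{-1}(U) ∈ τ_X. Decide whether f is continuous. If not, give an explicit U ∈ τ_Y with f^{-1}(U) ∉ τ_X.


f is NOT continuous.

Compute f^{-1}(U) for each U ∈ τ_Y:
  U = ∅: f^{-1}(U) = ∅ ∈ τ_X ✓.
  U = {p34}: f^{-1}(U) = {x83} ∉ τ_X ✗.
  U = {p35}: f^{-1}(U) = {x82, x84, x85} ∉ τ_X ✗.
  U = {p34, p35}: f^{-1}(U) = {x82, x83, x84, x85} ∈ τ_X ✓.
Found U = {p34} with f^{-1}(U) = {x83} not in τ_X. Therefore f is NOT continuous.


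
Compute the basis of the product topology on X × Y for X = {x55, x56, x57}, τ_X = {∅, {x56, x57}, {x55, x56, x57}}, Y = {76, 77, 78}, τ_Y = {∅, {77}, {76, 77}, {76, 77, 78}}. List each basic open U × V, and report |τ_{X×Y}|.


Basis B = {∅ × ∅, {x56, x57} × {77}, {x55, x56, x57} × {77}, {x56, x57} × {76, 77}, {x55, x56, x57} × {76, 77}, {x56, x57} × {76, 77, 78}, {x55, x56, x57} × {76, 77, 78}}; |τ_{X×Y}| = 10.

Enumerate products U × V with U ∈ τ_X, V ∈ τ_Y (deduplicated):
  ∅ × ∅ = {} (∅)
  {x56, x57} × {77} = {(x56,77), (x57,77)}
  {x55, x56, x57} × {77} = {(x55,77), (x56,77), (x57,77)}
  {x56, x57} × {76, 77} = {(x56,76), (x56,77), (x57,76), (x57,77)}
  {x55, x56, x57} × {76, 77} = {(x55,76), (x55,77), (x56,76), (x56,77), (x57,76), (x57,77)}
  {x56, x57} × {76, 77, 78} = {(x56,76), (x56,77), (x56,78), (x57,76), (x57,77), (x57,78)}
  {x55, x56, x57} × {76, 77, 78} = {(x55,76), (x55,77), (x55,78), (x56,76), (x56,77), (x56,78), (x57,76), (x57,77), (x57,78)}
These 7 distinct sets form the basis B.
Close under arbitrary unions to get τ_{X×Y}; counting gives |τ_{X×Y}| = 10.


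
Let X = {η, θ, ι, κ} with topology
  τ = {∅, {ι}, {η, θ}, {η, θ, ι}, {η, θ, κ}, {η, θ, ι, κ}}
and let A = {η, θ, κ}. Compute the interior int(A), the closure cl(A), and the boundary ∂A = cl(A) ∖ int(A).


int(A) = {η, θ, κ}, cl(A) = {η, θ, κ}, ∂A = ∅.

Closed sets in (X, τ) are complements of opens:
  closed(X, τ) = {∅, {ι}, {κ}, {ι, κ}, {η, θ, κ}, {η, θ, ι, κ}}.
int(A) = ⋃ {U ∈ τ : U ⊆ A}. Opens contained in A: ∅, {η, θ}, {η, θ, κ}.
Taking the union of these: int(A) = {η, θ, κ}.
cl(A) = ⋂ {C closed : A ⊆ C}. Closed sets containing A: {η, θ, κ}, {η, θ, ι, κ}.
Intersecting these: cl(A) = {η, θ, κ}.
∂A = cl(A) ∖ int(A) = {η, θ, κ} ∖ {η, θ, κ} = ∅.


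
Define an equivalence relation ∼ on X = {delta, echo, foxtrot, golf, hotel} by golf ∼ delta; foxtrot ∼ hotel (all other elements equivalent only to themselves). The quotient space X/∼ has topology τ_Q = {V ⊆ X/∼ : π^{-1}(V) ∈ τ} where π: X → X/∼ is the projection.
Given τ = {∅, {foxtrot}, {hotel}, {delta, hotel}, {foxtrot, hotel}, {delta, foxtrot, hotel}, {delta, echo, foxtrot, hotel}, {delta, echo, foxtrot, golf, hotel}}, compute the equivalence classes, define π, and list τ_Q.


X/∼ = {[delta=golf], [echo], [foxtrot=hotel]}; |τ_Q| = 3.

Equivalence classes: [delta=golf], [echo], [foxtrot=hotel].
Quotient map π: X → X/∼ sends delta ↦ [delta=golf], echo ↦ [echo], foxtrot ↦ [foxtrot=hotel], golf ↦ [delta=golf], hotel ↦ [foxtrot=hotel].
For each subset V ⊆ X/∼, compute π^{-1}(V) ⊆ X and check whether π^{-1}(V) ∈ τ. V is open in τ_Q iff π^{-1}(V) ∈ τ.
  V = {}: π^{-1}(V) = ∅ ∈ τ ✓.
  V = {[delta=golf]}: π^{-1}(V) = {delta, golf} ∉ τ ✗.
  V = {[echo]}: π^{-1}(V) = {echo} ∉ τ ✗.
  V = {[delta=golf], [echo]}: π^{-1}(V) = {delta, echo, golf} ∉ τ ✗.
  V = {[foxtrot=hotel]}: π^{-1}(V) = {foxtrot, hotel} ∈ τ ✓.
  V = {[delta=golf], [foxtrot=hotel]}: π^{-1}(V) = {delta, foxtrot, golf, hotel} ∉ τ ✗.
  V = {[echo], [foxtrot=hotel]}: π^{-1}(V) = {echo, foxtrot, hotel} ∉ τ ✗.
  V = {[delta=golf], [echo], [foxtrot=hotel]}: π^{-1}(V) = {delta, echo, foxtrot, golf, hotel} ∈ τ ✓.
Open sets in the quotient: τ_Q = {{}, {[foxtrot=hotel]}, {[delta=golf], [echo], [foxtrot=hotel]}} (3 elements).


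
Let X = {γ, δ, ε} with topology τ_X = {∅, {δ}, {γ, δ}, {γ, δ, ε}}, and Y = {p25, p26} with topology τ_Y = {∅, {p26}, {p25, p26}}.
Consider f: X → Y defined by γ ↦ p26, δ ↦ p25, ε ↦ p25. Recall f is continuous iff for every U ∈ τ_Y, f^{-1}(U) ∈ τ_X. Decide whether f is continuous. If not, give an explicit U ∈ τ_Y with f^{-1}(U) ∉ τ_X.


f is NOT continuous.

Compute f^{-1}(U) for each U ∈ τ_Y:
  U = ∅: f^{-1}(U) = ∅ ∈ τ_X ✓.
  U = {p26}: f^{-1}(U) = {γ} ∉ τ_X ✗.
  U = {p25, p26}: f^{-1}(U) = {γ, δ, ε} ∈ τ_X ✓.
Found U = {p26} with f^{-1}(U) = {γ} not in τ_X. Therefore f is NOT continuous.


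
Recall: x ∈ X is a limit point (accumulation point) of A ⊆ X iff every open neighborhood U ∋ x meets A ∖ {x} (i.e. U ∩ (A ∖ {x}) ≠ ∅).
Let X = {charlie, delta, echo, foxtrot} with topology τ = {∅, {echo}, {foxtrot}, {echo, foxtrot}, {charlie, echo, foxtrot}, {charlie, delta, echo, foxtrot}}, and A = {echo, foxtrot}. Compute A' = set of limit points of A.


A' = {charlie, delta}

For each x ∈ X, list the open sets U ∈ τ with x ∈ U, then check whether U ∩ (A ∖ {x}) ≠ ∅ for every such U.
  x = charlie: opens ∋ x are {charlie, echo, foxtrot}, {charlie, delta, echo, foxtrot}; each meets A ∖ {charlie}, so x IS a limit point.
  x = delta: opens ∋ x are {charlie, delta, echo, foxtrot}; each meets A ∖ {delta}, so x IS a limit point.
  x = echo: open {echo} ∋ x has {echo} ∩ (A ∖ {echo}) = ∅, so x is NOT a limit point.
  x = foxtrot: open {foxtrot} ∋ x has {foxtrot} ∩ (A ∖ {foxtrot}) = ∅, so x is NOT a limit point.
Collecting: A' = {charlie, delta}.


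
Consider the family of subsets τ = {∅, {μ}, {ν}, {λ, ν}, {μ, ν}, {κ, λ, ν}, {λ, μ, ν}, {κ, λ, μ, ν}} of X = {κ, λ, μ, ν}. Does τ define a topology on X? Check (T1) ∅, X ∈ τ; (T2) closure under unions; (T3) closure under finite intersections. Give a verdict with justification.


τ IS a topology on X.

Axiom (T1): ∅ ∈ τ? Yes; X ∈ τ? Yes.
Axiom (T2/T3): check pairwise unions and intersections of members of τ.
All pairwise intersections and unions checked — each lies in τ. Therefore τ satisfies (T1), (T2), (T3): it IS a topology on X.


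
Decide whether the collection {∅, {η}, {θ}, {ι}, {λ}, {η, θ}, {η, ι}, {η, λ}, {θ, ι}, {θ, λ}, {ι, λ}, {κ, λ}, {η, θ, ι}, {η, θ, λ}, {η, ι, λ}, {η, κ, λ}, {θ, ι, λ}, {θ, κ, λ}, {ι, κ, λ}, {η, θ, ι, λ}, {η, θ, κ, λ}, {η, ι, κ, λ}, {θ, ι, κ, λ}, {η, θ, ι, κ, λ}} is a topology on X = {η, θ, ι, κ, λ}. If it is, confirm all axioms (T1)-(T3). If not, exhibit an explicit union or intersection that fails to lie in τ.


τ IS a topology on X.

Axiom (T1): ∅ ∈ τ? Yes; X ∈ τ? Yes.
Axiom (T2/T3): check pairwise unions and intersections of members of τ.
All pairwise intersections and unions checked — each lies in τ. Therefore τ satisfies (T1), (T2), (T3): it IS a topology on X.


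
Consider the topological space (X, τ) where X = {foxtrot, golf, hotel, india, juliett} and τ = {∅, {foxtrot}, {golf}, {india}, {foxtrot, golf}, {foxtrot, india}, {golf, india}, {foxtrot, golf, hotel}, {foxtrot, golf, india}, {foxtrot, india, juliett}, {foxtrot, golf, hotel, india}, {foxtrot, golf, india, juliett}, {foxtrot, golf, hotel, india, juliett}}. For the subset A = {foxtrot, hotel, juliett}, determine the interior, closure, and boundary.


int(A) = {foxtrot}, cl(A) = {foxtrot, hotel, juliett}, ∂A = {hotel, juliett}.

Closed sets in (X, τ) are complements of opens:
  closed(X, τ) = {∅, {hotel}, {juliett}, {golf, hotel}, {hotel, juliett}, {india, juliett}, {foxtrot, hotel, juliett}, {golf, hotel, juliett}, {hotel, india, juliett}, {foxtrot, golf, hotel, juliett}, {foxtrot, hotel, india, juliett}, {golf, hotel, india, juliett}, {foxtrot, golf, hotel, india, juliett}}.
int(A) = ⋃ {U ∈ τ : U ⊆ A}. Opens contained in A: ∅, {foxtrot}.
Taking the union of these: int(A) = {foxtrot}.
cl(A) = ⋂ {C closed : A ⊆ C}. Closed sets containing A: {foxtrot, hotel, juliett}, {foxtrot, golf, hotel, juliett}, {foxtrot, hotel, india, juliett}, {foxtrot, golf, hotel, india, juliett}.
Intersecting these: cl(A) = {foxtrot, hotel, juliett}.
∂A = cl(A) ∖ int(A) = {foxtrot, hotel, juliett} ∖ {foxtrot} = {hotel, juliett}.


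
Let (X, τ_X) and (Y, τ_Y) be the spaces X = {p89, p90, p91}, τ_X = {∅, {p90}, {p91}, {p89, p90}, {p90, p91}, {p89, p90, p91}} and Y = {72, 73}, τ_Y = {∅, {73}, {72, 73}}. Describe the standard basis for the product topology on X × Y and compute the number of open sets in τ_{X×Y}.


Basis B = {∅ × ∅, {p90} × {73}, {p91} × {73}, {p89, p90} × {73}, {p90} × {72, 73}, {p90, p91} × {73}, {p91} × {72, 73}, {p89, p90, p91} × {73}, {p89, p90} × {72, 73}, {p90, p91} × {72, 73}, {p89, p90, p91} × {72, 73}}; |τ_{X×Y}| = 18.

Enumerate products U × V with U ∈ τ_X, V ∈ τ_Y (deduplicated):
  ∅ × ∅ = {} (∅)
  {p90} × {73} = {(p90,73)}
  {p91} × {73} = {(p91,73)}
  {p89, p90} × {73} = {(p89,73), (p90,73)}
  {p90} × {72, 73} = {(p90,72), (p90,73)}
  {p90, p91} × {73} = {(p90,73), (p91,73)}
  {p91} × {72, 73} = {(p91,72), (p91,73)}
  {p89, p90, p91} × {73} = {(p89,73), (p90,73), (p91,73)}
  {p89, p90} × {72, 73} = {(p89,72), (p89,73), (p90,72), (p90,73)}
  {p90, p91} × {72, 73} = {(p90,72), (p90,73), (p91,72), (p91,73)}
  {p89, p90, p91} × {72, 73} = {(p89,72), (p89,73), (p90,72), (p90,73), (p91,72), (p91,73)}
These 11 distinct sets form the basis B.
Close under arbitrary unions to get τ_{X×Y}; counting gives |τ_{X×Y}| = 18.
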